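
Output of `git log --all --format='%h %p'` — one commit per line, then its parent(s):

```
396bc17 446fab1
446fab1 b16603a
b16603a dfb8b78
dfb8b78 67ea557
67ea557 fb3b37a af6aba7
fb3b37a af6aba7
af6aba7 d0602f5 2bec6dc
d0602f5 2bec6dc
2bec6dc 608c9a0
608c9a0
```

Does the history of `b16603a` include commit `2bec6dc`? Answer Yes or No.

Yes

Ancestors of b16603a (commits reachable by following parents): {2bec6dc, 608c9a0, 67ea557, af6aba7, b16603a, d0602f5, dfb8b78, fb3b37a}.
2bec6dc is in that set, so it is an ancestor of b16603a.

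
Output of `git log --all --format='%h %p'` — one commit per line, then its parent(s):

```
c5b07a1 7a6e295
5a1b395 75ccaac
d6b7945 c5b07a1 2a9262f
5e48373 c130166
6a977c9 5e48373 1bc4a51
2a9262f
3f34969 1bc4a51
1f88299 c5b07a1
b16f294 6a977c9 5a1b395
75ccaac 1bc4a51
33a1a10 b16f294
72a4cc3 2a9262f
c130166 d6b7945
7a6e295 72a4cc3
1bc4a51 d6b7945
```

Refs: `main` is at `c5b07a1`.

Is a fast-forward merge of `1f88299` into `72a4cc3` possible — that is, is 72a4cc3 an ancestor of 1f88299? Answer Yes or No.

Yes

A fast-forward from 72a4cc3 to 1f88299 is possible iff 72a4cc3 is an ancestor of 1f88299.
Ancestors of 1f88299: {1f88299, 2a9262f, 72a4cc3, 7a6e295, c5b07a1}.
72a4cc3 is among them, so fast-forward is possible.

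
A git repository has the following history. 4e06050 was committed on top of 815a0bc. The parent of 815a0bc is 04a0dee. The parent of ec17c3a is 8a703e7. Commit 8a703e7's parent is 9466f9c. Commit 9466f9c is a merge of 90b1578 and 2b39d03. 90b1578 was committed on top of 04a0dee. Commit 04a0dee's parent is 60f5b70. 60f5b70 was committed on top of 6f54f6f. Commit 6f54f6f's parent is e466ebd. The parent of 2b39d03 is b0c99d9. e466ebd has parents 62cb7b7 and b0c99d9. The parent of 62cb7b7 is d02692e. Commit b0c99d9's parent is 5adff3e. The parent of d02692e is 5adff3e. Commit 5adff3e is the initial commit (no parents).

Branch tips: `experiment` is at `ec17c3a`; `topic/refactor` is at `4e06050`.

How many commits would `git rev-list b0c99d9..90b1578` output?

Reachable from 90b1578: {04a0dee, 5adff3e, 60f5b70, 62cb7b7, 6f54f6f, 90b1578, b0c99d9, d02692e, e466ebd}.
Reachable from b0c99d9: {5adff3e, b0c99d9}.
In 90b1578's history but not b0c99d9's: {04a0dee, 60f5b70, 62cb7b7, 6f54f6f, 90b1578, d02692e, e466ebd} — 7 commits.

7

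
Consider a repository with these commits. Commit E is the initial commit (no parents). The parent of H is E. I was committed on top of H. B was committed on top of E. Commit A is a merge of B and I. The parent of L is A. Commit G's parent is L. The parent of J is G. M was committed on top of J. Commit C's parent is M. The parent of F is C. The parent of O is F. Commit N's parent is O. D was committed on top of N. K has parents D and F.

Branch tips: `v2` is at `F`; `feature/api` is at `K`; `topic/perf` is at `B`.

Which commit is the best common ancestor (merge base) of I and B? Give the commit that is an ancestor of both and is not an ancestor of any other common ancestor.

E

Ancestors of I: {E, H, I}.
Ancestors of B: {B, E}.
Common ancestors: {E}.
The only common ancestor is E, so it is the merge base.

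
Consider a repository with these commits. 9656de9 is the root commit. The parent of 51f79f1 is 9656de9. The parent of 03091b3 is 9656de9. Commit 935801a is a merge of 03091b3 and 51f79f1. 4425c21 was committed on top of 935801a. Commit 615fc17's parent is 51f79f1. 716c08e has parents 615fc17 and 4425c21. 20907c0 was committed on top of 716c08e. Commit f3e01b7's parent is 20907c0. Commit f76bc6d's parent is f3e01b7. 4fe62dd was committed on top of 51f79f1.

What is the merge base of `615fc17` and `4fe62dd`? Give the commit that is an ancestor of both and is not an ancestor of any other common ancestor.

Ancestors of 615fc17: {51f79f1, 615fc17, 9656de9}.
Ancestors of 4fe62dd: {4fe62dd, 51f79f1, 9656de9}.
Common ancestors: {51f79f1, 9656de9}.
Among these, 51f79f1 is not an ancestor of any other common ancestor — it is the merge base.

51f79f1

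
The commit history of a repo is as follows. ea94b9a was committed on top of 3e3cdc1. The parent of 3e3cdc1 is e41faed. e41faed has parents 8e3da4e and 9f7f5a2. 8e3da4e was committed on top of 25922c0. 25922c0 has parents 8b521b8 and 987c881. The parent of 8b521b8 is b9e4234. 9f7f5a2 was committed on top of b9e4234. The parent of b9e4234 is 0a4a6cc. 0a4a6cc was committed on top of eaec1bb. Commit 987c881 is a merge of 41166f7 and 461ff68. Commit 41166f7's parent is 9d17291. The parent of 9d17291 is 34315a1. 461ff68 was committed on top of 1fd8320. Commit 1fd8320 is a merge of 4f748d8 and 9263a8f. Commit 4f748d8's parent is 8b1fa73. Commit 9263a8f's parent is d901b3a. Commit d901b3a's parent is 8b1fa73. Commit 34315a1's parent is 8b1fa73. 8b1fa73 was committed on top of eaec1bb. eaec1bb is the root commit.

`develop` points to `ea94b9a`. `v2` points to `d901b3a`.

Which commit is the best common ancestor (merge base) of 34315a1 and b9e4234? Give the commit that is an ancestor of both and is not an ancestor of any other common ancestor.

Ancestors of 34315a1: {34315a1, 8b1fa73, eaec1bb}.
Ancestors of b9e4234: {0a4a6cc, b9e4234, eaec1bb}.
Common ancestors: {eaec1bb}.
The only common ancestor is eaec1bb, so it is the merge base.

eaec1bb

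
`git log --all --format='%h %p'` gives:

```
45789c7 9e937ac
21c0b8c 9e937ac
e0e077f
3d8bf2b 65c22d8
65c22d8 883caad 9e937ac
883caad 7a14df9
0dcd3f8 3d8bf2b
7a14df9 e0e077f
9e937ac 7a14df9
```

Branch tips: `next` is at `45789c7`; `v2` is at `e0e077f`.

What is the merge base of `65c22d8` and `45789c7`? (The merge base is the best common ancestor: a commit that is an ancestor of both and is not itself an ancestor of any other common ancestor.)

9e937ac

Ancestors of 65c22d8: {65c22d8, 7a14df9, 883caad, 9e937ac, e0e077f}.
Ancestors of 45789c7: {45789c7, 7a14df9, 9e937ac, e0e077f}.
Common ancestors: {7a14df9, 9e937ac, e0e077f}.
Among these, 9e937ac is not an ancestor of any other common ancestor — it is the merge base.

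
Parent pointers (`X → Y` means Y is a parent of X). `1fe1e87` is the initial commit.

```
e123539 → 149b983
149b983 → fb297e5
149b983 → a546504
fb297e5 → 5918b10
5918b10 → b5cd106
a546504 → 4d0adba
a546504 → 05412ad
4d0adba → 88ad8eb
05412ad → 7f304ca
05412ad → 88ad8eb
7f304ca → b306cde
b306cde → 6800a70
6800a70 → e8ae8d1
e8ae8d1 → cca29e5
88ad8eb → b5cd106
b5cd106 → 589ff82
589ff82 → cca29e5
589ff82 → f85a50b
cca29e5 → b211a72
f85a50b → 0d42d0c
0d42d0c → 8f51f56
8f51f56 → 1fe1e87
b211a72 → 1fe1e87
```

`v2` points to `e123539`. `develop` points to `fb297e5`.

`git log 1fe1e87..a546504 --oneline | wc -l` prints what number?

Reachable from a546504: {05412ad, 0d42d0c, 1fe1e87, 4d0adba, 589ff82, 6800a70, 7f304ca, 88ad8eb, 8f51f56, a546504, b211a72, b306cde, b5cd106, cca29e5, e8ae8d1, f85a50b}.
Reachable from 1fe1e87: {1fe1e87}.
In a546504's history but not 1fe1e87's: {05412ad, 0d42d0c, 4d0adba, 589ff82, 6800a70, 7f304ca, 88ad8eb, 8f51f56, a546504, b211a72, b306cde, b5cd106, cca29e5, e8ae8d1, f85a50b} — 15 commits.

15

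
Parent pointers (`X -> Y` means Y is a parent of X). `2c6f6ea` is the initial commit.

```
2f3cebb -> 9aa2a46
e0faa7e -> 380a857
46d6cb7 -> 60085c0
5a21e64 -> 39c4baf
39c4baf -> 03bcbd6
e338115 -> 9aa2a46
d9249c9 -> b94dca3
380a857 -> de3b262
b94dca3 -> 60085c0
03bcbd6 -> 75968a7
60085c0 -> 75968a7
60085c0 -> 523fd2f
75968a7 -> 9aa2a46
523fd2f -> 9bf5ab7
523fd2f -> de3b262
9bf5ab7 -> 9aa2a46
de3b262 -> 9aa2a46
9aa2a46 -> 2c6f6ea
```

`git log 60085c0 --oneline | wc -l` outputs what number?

Walking parent pointers from 60085c0: reachable set = {2c6f6ea, 523fd2f, 60085c0, 75968a7, 9aa2a46, 9bf5ab7, de3b262}.
That is 7 commits.

7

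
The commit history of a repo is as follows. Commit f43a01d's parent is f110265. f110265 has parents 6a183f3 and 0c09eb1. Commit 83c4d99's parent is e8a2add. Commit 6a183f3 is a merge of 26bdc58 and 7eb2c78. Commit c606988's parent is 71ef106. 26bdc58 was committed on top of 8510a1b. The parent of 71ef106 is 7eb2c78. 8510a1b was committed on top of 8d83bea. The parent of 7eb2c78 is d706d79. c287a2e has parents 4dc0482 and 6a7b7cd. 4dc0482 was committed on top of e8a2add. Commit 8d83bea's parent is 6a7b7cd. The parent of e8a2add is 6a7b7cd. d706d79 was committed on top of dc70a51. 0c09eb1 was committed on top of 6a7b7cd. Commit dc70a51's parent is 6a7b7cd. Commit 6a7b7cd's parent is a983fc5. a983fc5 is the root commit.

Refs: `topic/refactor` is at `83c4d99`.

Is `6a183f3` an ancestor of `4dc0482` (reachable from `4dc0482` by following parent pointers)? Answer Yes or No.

Ancestors of 4dc0482: {4dc0482, 6a7b7cd, a983fc5, e8a2add}.
6a183f3 is not in that set, so it is not an ancestor of 4dc0482.

No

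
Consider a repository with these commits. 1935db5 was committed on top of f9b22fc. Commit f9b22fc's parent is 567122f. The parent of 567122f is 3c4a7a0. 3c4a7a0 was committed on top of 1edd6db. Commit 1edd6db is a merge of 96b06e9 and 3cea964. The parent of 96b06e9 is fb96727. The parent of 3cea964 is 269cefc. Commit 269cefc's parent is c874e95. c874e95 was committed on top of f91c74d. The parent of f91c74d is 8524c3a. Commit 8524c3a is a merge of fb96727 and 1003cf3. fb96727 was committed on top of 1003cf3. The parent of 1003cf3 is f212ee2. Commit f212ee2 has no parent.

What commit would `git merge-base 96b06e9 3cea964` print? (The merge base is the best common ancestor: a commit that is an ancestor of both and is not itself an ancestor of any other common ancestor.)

Ancestors of 96b06e9: {1003cf3, 96b06e9, f212ee2, fb96727}.
Ancestors of 3cea964: {1003cf3, 269cefc, 3cea964, 8524c3a, c874e95, f212ee2, f91c74d, fb96727}.
Common ancestors: {1003cf3, f212ee2, fb96727}.
Among these, fb96727 is not an ancestor of any other common ancestor — it is the merge base.

fb96727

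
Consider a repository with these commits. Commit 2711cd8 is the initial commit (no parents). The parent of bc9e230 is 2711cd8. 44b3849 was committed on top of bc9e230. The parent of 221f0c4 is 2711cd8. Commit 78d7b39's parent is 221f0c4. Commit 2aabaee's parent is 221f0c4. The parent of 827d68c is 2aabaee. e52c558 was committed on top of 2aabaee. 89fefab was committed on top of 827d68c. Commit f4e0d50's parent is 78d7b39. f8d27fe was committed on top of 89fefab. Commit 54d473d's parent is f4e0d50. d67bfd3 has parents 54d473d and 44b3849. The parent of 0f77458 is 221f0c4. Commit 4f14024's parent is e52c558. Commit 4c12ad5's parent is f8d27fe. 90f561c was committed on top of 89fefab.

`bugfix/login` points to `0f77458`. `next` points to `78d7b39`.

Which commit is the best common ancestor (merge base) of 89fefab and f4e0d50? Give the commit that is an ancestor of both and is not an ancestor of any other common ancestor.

Ancestors of 89fefab: {221f0c4, 2711cd8, 2aabaee, 827d68c, 89fefab}.
Ancestors of f4e0d50: {221f0c4, 2711cd8, 78d7b39, f4e0d50}.
Common ancestors: {221f0c4, 2711cd8}.
Among these, 221f0c4 is not an ancestor of any other common ancestor — it is the merge base.

221f0c4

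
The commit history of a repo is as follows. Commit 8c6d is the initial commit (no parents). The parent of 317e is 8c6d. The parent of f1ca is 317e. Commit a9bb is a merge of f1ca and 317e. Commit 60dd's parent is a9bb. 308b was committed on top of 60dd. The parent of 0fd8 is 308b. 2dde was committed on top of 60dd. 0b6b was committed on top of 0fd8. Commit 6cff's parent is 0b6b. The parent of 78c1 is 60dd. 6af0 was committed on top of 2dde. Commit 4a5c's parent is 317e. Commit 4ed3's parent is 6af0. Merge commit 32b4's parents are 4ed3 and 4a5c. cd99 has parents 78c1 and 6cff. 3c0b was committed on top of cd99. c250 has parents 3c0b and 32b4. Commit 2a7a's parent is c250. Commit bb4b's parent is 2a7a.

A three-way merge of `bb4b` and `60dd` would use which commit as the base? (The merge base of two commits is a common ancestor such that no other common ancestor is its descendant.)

Ancestors of bb4b: {0b6b, 0fd8, 2a7a, 2dde, 308b, 317e, 32b4, 3c0b, 4a5c, 4ed3, 60dd, 6af0, 6cff, 78c1, 8c6d, a9bb, bb4b, c250, cd99, f1ca}.
Ancestors of 60dd: {317e, 60dd, 8c6d, a9bb, f1ca}.
Common ancestors: {317e, 60dd, 8c6d, a9bb, f1ca}.
Among these, 60dd is not an ancestor of any other common ancestor — it is the merge base.

60dd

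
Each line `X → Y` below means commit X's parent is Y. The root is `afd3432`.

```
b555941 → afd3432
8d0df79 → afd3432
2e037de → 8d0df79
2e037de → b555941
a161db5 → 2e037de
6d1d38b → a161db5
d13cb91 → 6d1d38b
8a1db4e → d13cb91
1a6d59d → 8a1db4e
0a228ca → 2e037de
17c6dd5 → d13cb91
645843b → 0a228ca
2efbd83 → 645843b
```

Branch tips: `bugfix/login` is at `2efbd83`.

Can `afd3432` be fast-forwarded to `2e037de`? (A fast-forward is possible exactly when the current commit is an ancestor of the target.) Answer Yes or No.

Yes

A fast-forward from afd3432 to 2e037de is possible iff afd3432 is an ancestor of 2e037de.
Ancestors of 2e037de: {2e037de, 8d0df79, afd3432, b555941}.
afd3432 is among them, so fast-forward is possible.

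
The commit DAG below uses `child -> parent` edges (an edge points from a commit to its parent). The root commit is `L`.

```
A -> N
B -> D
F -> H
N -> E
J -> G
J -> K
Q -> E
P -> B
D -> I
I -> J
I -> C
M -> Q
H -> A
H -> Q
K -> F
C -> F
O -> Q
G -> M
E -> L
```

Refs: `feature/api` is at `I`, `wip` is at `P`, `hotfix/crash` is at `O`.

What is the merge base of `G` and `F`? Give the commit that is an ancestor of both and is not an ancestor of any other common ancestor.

Ancestors of G: {E, G, L, M, Q}.
Ancestors of F: {A, E, F, H, L, N, Q}.
Common ancestors: {E, L, Q}.
Among these, Q is not an ancestor of any other common ancestor — it is the merge base.

Q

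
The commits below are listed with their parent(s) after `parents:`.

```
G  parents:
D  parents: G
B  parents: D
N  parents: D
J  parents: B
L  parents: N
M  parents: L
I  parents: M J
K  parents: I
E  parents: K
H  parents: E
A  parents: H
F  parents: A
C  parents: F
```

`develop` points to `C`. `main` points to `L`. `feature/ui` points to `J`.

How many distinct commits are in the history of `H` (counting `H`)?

Walking parent pointers from H: reachable set = {B, D, E, G, H, I, J, K, L, M, N}.
That is 11 commits.

11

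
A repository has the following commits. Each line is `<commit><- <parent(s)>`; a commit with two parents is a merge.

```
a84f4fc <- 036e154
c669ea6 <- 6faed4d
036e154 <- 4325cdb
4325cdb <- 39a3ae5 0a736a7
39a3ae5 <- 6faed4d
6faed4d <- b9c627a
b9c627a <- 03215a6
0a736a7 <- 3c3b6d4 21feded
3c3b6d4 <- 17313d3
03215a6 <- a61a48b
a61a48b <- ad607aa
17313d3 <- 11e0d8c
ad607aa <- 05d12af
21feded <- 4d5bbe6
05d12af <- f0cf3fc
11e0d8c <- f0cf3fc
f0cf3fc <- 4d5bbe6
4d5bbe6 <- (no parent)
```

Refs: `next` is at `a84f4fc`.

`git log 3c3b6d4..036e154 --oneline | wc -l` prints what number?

11

Reachable from 036e154: {03215a6, 036e154, 05d12af, 0a736a7, 11e0d8c, 17313d3, 21feded, 39a3ae5, 3c3b6d4, 4325cdb, 4d5bbe6, 6faed4d, a61a48b, ad607aa, b9c627a, f0cf3fc}.
Reachable from 3c3b6d4: {11e0d8c, 17313d3, 3c3b6d4, 4d5bbe6, f0cf3fc}.
In 036e154's history but not 3c3b6d4's: {03215a6, 036e154, 05d12af, 0a736a7, 21feded, 39a3ae5, 4325cdb, 6faed4d, a61a48b, ad607aa, b9c627a} — 11 commits.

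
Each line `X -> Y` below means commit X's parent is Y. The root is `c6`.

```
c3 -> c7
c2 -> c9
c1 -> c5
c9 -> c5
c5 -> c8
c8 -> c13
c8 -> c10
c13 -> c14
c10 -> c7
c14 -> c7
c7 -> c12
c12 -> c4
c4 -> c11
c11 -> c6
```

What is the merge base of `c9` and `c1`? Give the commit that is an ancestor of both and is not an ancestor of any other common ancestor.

c5

Ancestors of c9: {c10, c11, c12, c13, c14, c4, c5, c6, c7, c8, c9}.
Ancestors of c1: {c1, c10, c11, c12, c13, c14, c4, c5, c6, c7, c8}.
Common ancestors: {c10, c11, c12, c13, c14, c4, c5, c6, c7, c8}.
Among these, c5 is not an ancestor of any other common ancestor — it is the merge base.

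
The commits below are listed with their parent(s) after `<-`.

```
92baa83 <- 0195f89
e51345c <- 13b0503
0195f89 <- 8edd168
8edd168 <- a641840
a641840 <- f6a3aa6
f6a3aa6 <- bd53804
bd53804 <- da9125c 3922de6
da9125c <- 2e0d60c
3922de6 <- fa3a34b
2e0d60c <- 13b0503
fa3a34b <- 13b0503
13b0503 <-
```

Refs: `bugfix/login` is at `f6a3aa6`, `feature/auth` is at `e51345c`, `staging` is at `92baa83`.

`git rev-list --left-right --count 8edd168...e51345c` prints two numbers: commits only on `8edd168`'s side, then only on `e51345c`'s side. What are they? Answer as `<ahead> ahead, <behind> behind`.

8 ahead, 1 behind

Reachable from 8edd168: {13b0503, 2e0d60c, 3922de6, 8edd168, a641840, bd53804, da9125c, f6a3aa6, fa3a34b}.
Reachable from e51345c: {13b0503, e51345c}.
Only in 8edd168's history (ahead): {2e0d60c, 3922de6, 8edd168, a641840, bd53804, da9125c, f6a3aa6, fa3a34b} — 8.
Only in e51345c's history (behind): {e51345c} — 1.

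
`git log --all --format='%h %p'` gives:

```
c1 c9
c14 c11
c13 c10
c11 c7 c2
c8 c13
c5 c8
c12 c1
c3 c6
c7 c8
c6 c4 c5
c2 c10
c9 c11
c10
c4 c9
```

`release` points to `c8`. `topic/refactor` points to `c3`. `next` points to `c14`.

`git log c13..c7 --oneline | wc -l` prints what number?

2

Reachable from c7: {c10, c13, c7, c8}.
Reachable from c13: {c10, c13}.
In c7's history but not c13's: {c7, c8} — 2 commits.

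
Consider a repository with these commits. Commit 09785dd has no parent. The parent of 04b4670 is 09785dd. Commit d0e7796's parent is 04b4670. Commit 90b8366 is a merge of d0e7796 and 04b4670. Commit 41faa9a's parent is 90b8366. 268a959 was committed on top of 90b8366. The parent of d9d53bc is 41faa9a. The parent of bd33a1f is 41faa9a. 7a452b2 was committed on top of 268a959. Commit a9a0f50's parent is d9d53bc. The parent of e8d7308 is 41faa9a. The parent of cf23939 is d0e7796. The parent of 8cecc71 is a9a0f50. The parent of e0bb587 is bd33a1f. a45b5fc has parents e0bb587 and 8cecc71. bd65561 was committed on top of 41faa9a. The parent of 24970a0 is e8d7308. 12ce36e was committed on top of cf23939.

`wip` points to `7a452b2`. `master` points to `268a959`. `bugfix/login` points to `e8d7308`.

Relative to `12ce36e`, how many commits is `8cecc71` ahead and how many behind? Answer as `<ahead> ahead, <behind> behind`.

Reachable from 8cecc71: {04b4670, 09785dd, 41faa9a, 8cecc71, 90b8366, a9a0f50, d0e7796, d9d53bc}.
Reachable from 12ce36e: {04b4670, 09785dd, 12ce36e, cf23939, d0e7796}.
Only in 8cecc71's history (ahead): {41faa9a, 8cecc71, 90b8366, a9a0f50, d9d53bc} — 5.
Only in 12ce36e's history (behind): {12ce36e, cf23939} — 2.

5 ahead, 2 behind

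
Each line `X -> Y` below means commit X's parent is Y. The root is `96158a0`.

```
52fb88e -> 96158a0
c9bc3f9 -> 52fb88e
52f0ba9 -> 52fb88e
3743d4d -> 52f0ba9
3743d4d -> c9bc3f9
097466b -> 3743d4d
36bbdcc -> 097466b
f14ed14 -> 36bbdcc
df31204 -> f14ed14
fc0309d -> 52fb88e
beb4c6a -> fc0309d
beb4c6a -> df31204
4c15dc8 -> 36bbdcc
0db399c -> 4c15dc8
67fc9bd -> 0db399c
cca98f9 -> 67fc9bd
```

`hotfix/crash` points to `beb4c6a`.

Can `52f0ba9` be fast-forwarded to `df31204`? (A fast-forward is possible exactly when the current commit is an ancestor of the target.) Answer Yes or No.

A fast-forward from 52f0ba9 to df31204 is possible iff 52f0ba9 is an ancestor of df31204.
Ancestors of df31204: {097466b, 36bbdcc, 3743d4d, 52f0ba9, 52fb88e, 96158a0, c9bc3f9, df31204, f14ed14}.
52f0ba9 is among them, so fast-forward is possible.

Yes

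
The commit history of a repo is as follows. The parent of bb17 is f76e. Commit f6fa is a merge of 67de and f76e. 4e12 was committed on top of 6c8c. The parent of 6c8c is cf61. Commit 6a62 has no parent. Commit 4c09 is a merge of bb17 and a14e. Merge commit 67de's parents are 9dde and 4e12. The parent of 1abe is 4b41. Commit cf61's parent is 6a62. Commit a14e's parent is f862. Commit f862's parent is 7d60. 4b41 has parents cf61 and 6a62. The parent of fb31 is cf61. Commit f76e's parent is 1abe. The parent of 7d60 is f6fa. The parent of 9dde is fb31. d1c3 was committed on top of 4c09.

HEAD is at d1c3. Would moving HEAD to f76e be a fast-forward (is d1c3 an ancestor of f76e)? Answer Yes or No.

No

A fast-forward from d1c3 to f76e is possible iff d1c3 is an ancestor of f76e.
Ancestors of f76e: {1abe, 4b41, 6a62, cf61, f76e}.
d1c3 is not among them, so fast-forward is not possible.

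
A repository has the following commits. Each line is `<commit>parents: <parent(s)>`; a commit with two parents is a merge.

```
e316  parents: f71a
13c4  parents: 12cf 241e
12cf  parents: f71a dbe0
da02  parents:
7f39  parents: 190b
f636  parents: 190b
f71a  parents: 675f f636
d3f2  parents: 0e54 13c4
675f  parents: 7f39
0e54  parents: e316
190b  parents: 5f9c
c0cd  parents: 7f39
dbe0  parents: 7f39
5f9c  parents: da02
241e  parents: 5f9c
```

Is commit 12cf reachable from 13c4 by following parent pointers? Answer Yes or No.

Yes

Ancestors of 13c4 (commits reachable by following parents): {12cf, 13c4, 190b, 241e, 5f9c, 675f, 7f39, da02, dbe0, f636, f71a}.
12cf is in that set, so it is an ancestor of 13c4.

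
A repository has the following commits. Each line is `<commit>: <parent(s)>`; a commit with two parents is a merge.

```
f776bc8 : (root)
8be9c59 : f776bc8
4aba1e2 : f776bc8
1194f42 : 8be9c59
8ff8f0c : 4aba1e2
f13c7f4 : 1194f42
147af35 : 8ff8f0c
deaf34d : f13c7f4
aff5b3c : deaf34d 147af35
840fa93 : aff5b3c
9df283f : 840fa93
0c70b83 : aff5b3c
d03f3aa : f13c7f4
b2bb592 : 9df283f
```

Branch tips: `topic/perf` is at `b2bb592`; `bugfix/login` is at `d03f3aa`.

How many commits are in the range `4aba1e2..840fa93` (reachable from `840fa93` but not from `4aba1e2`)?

8

Reachable from 840fa93: {1194f42, 147af35, 4aba1e2, 840fa93, 8be9c59, 8ff8f0c, aff5b3c, deaf34d, f13c7f4, f776bc8}.
Reachable from 4aba1e2: {4aba1e2, f776bc8}.
In 840fa93's history but not 4aba1e2's: {1194f42, 147af35, 840fa93, 8be9c59, 8ff8f0c, aff5b3c, deaf34d, f13c7f4} — 8 commits.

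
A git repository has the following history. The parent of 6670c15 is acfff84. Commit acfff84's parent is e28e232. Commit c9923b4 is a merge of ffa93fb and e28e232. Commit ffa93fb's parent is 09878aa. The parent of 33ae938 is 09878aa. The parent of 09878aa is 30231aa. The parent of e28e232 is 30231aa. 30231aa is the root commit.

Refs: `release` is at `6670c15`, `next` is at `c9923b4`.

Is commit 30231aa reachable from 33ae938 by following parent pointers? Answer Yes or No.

Ancestors of 33ae938 (commits reachable by following parents): {09878aa, 30231aa, 33ae938}.
30231aa is in that set, so it is an ancestor of 33ae938.

Yes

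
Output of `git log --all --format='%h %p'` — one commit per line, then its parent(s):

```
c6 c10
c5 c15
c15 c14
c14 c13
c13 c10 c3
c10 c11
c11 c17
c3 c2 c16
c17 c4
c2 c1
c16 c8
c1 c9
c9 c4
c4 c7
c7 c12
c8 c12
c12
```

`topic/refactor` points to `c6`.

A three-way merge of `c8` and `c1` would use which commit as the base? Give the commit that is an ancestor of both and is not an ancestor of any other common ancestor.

c12

Ancestors of c8: {c12, c8}.
Ancestors of c1: {c1, c12, c4, c7, c9}.
Common ancestors: {c12}.
The only common ancestor is c12, so it is the merge base.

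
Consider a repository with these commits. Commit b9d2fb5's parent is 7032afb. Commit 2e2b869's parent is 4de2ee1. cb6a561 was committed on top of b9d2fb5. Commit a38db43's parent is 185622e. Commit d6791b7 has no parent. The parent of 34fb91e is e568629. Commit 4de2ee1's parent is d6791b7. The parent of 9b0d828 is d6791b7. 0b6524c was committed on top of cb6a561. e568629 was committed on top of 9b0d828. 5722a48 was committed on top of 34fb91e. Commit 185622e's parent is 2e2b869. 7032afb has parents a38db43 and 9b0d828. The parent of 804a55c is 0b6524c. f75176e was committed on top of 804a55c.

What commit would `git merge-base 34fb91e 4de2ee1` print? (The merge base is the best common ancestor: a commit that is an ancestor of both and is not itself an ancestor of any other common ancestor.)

Ancestors of 34fb91e: {34fb91e, 9b0d828, d6791b7, e568629}.
Ancestors of 4de2ee1: {4de2ee1, d6791b7}.
Common ancestors: {d6791b7}.
The only common ancestor is d6791b7, so it is the merge base.

d6791b7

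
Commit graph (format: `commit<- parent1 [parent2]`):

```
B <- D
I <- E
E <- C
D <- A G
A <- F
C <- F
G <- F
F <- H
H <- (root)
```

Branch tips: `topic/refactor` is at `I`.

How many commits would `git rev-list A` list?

Walking parent pointers from A: reachable set = {A, F, H}.
That is 3 commits.

3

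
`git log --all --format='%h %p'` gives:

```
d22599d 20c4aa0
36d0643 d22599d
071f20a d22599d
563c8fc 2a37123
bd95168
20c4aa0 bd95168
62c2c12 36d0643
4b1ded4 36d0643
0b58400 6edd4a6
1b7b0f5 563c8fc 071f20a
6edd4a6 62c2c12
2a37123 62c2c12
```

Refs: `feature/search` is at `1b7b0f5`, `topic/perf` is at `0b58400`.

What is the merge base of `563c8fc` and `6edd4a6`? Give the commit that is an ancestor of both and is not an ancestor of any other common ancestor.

Ancestors of 563c8fc: {20c4aa0, 2a37123, 36d0643, 563c8fc, 62c2c12, bd95168, d22599d}.
Ancestors of 6edd4a6: {20c4aa0, 36d0643, 62c2c12, 6edd4a6, bd95168, d22599d}.
Common ancestors: {20c4aa0, 36d0643, 62c2c12, bd95168, d22599d}.
Among these, 62c2c12 is not an ancestor of any other common ancestor — it is the merge base.

62c2c12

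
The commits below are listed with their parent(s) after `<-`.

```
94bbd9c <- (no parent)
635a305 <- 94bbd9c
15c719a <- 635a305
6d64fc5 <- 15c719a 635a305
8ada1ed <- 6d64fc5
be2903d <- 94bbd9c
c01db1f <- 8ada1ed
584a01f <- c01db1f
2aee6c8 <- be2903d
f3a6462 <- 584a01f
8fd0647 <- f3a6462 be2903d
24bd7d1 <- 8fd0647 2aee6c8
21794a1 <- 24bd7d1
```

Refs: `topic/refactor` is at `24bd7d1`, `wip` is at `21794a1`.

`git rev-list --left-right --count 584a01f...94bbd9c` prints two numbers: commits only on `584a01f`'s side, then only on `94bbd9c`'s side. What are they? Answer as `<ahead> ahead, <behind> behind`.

Reachable from 584a01f: {15c719a, 584a01f, 635a305, 6d64fc5, 8ada1ed, 94bbd9c, c01db1f}.
Reachable from 94bbd9c: {94bbd9c}.
Only in 584a01f's history (ahead): {15c719a, 584a01f, 635a305, 6d64fc5, 8ada1ed, c01db1f} — 6.
Only in 94bbd9c's history (behind): {} — 0.

6 ahead, 0 behind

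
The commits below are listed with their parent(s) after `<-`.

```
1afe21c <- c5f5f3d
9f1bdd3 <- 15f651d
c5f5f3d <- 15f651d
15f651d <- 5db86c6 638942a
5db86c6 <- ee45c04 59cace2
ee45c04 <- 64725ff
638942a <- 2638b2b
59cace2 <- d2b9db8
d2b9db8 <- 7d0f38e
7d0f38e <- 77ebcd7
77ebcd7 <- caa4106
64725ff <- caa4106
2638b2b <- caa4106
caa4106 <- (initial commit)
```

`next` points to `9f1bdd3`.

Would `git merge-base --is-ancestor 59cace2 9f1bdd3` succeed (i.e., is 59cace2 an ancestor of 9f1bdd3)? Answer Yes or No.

Ancestors of 9f1bdd3 (commits reachable by following parents): {15f651d, 2638b2b, 59cace2, 5db86c6, 638942a, 64725ff, 77ebcd7, 7d0f38e, 9f1bdd3, caa4106, d2b9db8, ee45c04}.
59cace2 is in that set, so it is an ancestor of 9f1bdd3.

Yes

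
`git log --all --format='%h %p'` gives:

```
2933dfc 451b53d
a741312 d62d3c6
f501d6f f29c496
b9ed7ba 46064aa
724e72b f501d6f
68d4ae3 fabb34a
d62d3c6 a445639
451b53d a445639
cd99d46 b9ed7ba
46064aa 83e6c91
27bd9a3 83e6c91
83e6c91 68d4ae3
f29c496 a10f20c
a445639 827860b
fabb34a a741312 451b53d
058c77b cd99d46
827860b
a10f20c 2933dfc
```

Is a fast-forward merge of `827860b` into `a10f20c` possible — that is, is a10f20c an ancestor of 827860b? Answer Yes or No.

No

A fast-forward from a10f20c to 827860b is possible iff a10f20c is an ancestor of 827860b.
Ancestors of 827860b: {827860b}.
a10f20c is not among them, so fast-forward is not possible.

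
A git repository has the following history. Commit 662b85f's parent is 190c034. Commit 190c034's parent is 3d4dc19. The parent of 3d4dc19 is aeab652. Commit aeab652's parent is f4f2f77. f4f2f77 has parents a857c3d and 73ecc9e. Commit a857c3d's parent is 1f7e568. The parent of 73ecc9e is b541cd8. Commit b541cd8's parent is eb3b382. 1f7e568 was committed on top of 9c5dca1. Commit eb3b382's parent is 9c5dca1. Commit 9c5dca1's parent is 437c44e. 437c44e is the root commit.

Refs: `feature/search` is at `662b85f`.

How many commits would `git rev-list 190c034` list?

Walking parent pointers from 190c034: reachable set = {190c034, 1f7e568, 3d4dc19, 437c44e, 73ecc9e, 9c5dca1, a857c3d, aeab652, b541cd8, eb3b382, f4f2f77}.
That is 11 commits.

11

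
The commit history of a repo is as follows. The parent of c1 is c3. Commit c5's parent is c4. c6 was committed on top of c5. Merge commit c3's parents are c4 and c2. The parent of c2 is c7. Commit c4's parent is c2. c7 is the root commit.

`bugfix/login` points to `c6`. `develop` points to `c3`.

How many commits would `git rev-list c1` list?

5

Walking parent pointers from c1: reachable set = {c1, c2, c3, c4, c7}.
That is 5 commits.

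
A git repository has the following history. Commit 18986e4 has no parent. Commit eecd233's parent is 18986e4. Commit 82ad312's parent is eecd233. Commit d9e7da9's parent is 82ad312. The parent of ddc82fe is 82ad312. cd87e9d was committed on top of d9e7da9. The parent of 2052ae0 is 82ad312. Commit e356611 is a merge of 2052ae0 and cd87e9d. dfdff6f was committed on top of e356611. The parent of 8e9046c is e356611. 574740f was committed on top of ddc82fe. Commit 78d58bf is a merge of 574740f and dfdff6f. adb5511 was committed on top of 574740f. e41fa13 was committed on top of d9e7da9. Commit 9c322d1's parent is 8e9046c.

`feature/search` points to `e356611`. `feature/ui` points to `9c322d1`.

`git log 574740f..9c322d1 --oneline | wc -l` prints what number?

6

Reachable from 9c322d1: {18986e4, 2052ae0, 82ad312, 8e9046c, 9c322d1, cd87e9d, d9e7da9, e356611, eecd233}.
Reachable from 574740f: {18986e4, 574740f, 82ad312, ddc82fe, eecd233}.
In 9c322d1's history but not 574740f's: {2052ae0, 8e9046c, 9c322d1, cd87e9d, d9e7da9, e356611} — 6 commits.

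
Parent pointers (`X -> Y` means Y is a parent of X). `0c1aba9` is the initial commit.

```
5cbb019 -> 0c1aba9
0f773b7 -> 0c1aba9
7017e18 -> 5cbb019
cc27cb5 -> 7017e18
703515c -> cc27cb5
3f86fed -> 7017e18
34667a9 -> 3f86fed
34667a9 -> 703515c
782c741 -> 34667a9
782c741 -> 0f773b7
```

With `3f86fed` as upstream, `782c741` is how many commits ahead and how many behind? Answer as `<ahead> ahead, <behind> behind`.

5 ahead, 0 behind

Reachable from 782c741: {0c1aba9, 0f773b7, 34667a9, 3f86fed, 5cbb019, 7017e18, 703515c, 782c741, cc27cb5}.
Reachable from 3f86fed: {0c1aba9, 3f86fed, 5cbb019, 7017e18}.
Only in 782c741's history (ahead): {0f773b7, 34667a9, 703515c, 782c741, cc27cb5} — 5.
Only in 3f86fed's history (behind): {} — 0.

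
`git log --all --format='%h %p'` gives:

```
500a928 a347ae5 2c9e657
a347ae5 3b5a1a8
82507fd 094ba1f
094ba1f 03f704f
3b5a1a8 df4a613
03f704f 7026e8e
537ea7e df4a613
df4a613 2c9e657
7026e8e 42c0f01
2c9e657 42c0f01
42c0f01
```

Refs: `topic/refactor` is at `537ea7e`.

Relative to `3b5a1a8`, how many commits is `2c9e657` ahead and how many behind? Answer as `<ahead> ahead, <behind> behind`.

Reachable from 2c9e657: {2c9e657, 42c0f01}.
Reachable from 3b5a1a8: {2c9e657, 3b5a1a8, 42c0f01, df4a613}.
Only in 2c9e657's history (ahead): {} — 0.
Only in 3b5a1a8's history (behind): {3b5a1a8, df4a613} — 2.

0 ahead, 2 behind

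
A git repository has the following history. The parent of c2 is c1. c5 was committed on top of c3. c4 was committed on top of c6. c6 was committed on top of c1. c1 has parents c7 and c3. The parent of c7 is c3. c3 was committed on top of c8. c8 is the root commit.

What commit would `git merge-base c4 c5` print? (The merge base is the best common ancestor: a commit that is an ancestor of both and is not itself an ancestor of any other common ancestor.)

c3

Ancestors of c4: {c1, c3, c4, c6, c7, c8}.
Ancestors of c5: {c3, c5, c8}.
Common ancestors: {c3, c8}.
Among these, c3 is not an ancestor of any other common ancestor — it is the merge base.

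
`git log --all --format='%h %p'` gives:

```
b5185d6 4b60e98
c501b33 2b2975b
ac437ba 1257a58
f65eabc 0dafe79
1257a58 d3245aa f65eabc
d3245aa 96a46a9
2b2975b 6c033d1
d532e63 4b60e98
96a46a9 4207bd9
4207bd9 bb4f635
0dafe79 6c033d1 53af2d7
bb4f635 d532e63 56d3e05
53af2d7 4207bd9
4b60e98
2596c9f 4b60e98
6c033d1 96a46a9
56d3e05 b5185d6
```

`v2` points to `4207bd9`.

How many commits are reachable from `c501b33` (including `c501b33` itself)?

Walking parent pointers from c501b33: reachable set = {2b2975b, 4207bd9, 4b60e98, 56d3e05, 6c033d1, 96a46a9, b5185d6, bb4f635, c501b33, d532e63}.
That is 10 commits.

10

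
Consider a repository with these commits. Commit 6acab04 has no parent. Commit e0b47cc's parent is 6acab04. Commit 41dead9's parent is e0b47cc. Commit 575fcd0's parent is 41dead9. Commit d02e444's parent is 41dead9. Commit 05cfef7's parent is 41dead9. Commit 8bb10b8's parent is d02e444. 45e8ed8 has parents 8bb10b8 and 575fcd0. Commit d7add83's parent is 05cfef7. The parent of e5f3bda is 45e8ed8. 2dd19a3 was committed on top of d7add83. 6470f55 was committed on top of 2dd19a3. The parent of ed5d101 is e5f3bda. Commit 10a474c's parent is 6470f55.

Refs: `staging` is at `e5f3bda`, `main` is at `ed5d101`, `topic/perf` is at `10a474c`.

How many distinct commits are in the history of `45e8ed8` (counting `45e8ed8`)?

7

Walking parent pointers from 45e8ed8: reachable set = {41dead9, 45e8ed8, 575fcd0, 6acab04, 8bb10b8, d02e444, e0b47cc}.
That is 7 commits.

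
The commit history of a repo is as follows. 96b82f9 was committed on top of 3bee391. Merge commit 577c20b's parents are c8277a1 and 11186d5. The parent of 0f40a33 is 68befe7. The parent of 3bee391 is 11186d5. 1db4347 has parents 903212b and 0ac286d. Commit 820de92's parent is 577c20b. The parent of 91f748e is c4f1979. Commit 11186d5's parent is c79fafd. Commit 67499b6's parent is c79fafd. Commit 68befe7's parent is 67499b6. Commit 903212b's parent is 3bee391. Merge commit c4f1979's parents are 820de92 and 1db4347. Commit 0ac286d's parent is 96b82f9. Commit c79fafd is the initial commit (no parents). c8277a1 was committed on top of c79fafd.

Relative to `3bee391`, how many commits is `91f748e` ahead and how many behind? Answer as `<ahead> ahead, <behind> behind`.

Reachable from 91f748e: {0ac286d, 11186d5, 1db4347, 3bee391, 577c20b, 820de92, 903212b, 91f748e, 96b82f9, c4f1979, c79fafd, c8277a1}.
Reachable from 3bee391: {11186d5, 3bee391, c79fafd}.
Only in 91f748e's history (ahead): {0ac286d, 1db4347, 577c20b, 820de92, 903212b, 91f748e, 96b82f9, c4f1979, c8277a1} — 9.
Only in 3bee391's history (behind): {} — 0.

9 ahead, 0 behind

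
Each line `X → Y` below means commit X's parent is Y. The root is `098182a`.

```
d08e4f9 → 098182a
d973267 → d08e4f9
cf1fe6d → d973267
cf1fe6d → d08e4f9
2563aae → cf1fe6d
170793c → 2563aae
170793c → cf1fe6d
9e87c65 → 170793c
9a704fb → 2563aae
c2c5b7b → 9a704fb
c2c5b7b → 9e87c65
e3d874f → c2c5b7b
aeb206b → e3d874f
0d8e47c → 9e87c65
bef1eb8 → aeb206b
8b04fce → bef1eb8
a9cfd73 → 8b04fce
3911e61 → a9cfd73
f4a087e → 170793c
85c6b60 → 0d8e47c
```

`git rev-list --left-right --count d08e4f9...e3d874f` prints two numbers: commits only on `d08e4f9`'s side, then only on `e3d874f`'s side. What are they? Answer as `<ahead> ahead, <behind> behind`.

Reachable from d08e4f9: {098182a, d08e4f9}.
Reachable from e3d874f: {098182a, 170793c, 2563aae, 9a704fb, 9e87c65, c2c5b7b, cf1fe6d, d08e4f9, d973267, e3d874f}.
Only in d08e4f9's history (ahead): {} — 0.
Only in e3d874f's history (behind): {170793c, 2563aae, 9a704fb, 9e87c65, c2c5b7b, cf1fe6d, d973267, e3d874f} — 8.

0 ahead, 8 behind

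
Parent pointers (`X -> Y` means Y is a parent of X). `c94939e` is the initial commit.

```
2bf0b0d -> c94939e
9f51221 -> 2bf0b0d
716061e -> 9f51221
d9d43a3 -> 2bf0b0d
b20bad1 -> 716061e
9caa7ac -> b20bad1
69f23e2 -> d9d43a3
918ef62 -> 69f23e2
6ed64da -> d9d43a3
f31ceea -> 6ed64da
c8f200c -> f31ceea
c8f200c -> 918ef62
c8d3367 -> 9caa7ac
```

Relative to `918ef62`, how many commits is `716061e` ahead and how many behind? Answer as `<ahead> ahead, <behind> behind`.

2 ahead, 3 behind

Reachable from 716061e: {2bf0b0d, 716061e, 9f51221, c94939e}.
Reachable from 918ef62: {2bf0b0d, 69f23e2, 918ef62, c94939e, d9d43a3}.
Only in 716061e's history (ahead): {716061e, 9f51221} — 2.
Only in 918ef62's history (behind): {69f23e2, 918ef62, d9d43a3} — 3.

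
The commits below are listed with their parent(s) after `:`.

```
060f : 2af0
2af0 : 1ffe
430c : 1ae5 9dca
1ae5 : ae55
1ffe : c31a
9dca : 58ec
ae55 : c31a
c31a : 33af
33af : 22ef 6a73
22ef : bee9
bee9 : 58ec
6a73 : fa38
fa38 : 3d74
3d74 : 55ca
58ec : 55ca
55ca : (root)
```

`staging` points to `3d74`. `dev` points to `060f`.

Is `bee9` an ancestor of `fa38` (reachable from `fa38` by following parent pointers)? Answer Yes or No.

Ancestors of fa38: {3d74, 55ca, fa38}.
bee9 is not in that set, so it is not an ancestor of fa38.

No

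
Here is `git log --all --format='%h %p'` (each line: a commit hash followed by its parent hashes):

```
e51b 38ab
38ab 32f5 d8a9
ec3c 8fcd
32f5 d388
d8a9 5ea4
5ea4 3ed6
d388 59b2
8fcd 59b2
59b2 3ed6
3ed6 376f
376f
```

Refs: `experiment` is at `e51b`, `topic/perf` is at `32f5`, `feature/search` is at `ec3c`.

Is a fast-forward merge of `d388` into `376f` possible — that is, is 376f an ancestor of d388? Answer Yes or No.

A fast-forward from 376f to d388 is possible iff 376f is an ancestor of d388.
Ancestors of d388: {376f, 3ed6, 59b2, d388}.
376f is among them, so fast-forward is possible.

Yes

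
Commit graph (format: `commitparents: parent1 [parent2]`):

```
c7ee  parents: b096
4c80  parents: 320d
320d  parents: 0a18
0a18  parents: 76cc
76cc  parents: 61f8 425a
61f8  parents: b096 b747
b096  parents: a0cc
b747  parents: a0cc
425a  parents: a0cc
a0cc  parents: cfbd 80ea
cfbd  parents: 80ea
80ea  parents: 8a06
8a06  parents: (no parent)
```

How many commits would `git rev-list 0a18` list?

10

Walking parent pointers from 0a18: reachable set = {0a18, 425a, 61f8, 76cc, 80ea, 8a06, a0cc, b096, b747, cfbd}.
That is 10 commits.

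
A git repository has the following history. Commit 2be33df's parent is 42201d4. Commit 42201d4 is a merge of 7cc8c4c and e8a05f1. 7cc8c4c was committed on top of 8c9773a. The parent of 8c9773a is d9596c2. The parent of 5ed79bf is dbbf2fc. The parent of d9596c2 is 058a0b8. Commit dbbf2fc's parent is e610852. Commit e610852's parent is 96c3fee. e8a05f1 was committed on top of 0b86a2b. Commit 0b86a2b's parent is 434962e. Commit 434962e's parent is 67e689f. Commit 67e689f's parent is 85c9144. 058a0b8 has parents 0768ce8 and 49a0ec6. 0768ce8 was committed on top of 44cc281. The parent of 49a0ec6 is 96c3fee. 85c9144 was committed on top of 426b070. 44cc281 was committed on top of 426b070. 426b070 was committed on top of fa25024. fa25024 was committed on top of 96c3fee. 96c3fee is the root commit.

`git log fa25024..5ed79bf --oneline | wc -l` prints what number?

Reachable from 5ed79bf: {5ed79bf, 96c3fee, dbbf2fc, e610852}.
Reachable from fa25024: {96c3fee, fa25024}.
In 5ed79bf's history but not fa25024's: {5ed79bf, dbbf2fc, e610852} — 3 commits.

3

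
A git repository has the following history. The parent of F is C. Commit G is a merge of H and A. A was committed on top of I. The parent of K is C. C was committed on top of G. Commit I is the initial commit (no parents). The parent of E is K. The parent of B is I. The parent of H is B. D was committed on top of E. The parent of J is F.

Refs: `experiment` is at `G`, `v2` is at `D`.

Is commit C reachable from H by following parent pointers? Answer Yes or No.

Ancestors of H: {B, H, I}.
C is not in that set, so it is not an ancestor of H.

No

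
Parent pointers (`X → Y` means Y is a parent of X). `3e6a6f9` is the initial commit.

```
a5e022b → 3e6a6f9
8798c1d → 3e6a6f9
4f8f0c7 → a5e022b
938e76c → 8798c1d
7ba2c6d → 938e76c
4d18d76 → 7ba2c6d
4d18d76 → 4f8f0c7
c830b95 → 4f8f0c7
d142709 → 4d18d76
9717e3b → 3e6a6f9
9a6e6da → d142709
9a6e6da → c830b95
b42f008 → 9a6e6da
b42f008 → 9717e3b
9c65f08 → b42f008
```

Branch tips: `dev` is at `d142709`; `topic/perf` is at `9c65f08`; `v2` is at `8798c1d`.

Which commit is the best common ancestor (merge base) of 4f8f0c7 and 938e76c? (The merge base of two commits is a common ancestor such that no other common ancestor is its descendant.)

3e6a6f9

Ancestors of 4f8f0c7: {3e6a6f9, 4f8f0c7, a5e022b}.
Ancestors of 938e76c: {3e6a6f9, 8798c1d, 938e76c}.
Common ancestors: {3e6a6f9}.
The only common ancestor is 3e6a6f9, so it is the merge base.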